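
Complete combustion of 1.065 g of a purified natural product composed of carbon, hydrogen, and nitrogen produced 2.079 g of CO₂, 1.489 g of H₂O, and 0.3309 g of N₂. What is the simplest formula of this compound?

mol C = 2.079 g CO₂ ÷ 44.009 g/mol = 0.047240 mol
mol H = 2 × 1.489 g H₂O ÷ 18.015 g/mol = 0.16531 mol
mol N = 2 × 0.3309 g N₂ ÷ 28.014 g/mol = 0.023624 mol
Divide by the smallest (0.023624 mol): C 2.000, H 6.997, N 1.000

C2H7N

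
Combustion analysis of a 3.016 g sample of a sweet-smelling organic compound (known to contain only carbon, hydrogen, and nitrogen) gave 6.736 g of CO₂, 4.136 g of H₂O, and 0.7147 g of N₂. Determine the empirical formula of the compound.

mol C = 6.736 g CO₂ ÷ 44.009 g/mol = 0.15306 mol
mol H = 2 × 4.136 g H₂O ÷ 18.015 g/mol = 0.45917 mol
mol N = 2 × 0.7147 g N₂ ÷ 28.014 g/mol = 0.051024 mol
Divide by the smallest (0.051024 mol): C 3.000, H 8.999, N 1.000

C3H9N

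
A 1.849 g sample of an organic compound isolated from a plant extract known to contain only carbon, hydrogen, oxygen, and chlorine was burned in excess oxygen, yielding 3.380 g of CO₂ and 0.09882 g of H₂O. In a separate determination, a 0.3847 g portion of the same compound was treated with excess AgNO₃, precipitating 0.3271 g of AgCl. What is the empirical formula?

mol C = 3.380 g CO₂ ÷ 44.009 g/mol = 0.076802 mol
mol H = 2 × 0.09882 g H₂O ÷ 18.015 g/mol = 0.010971 mol
From the AgCl data: mol Cl per gram of compound = (0.3271 ÷ 143.318) ÷ 0.3847 = 0.0059328 mol/g, so in the 1.849 g combustion sample mol Cl = 0.010970 mol
mass O = 1.849 − (0.92247 + 0.011059 + 0.38888) = 0.52659 g → mol O = 0.52659 ÷ 15.999 = 0.032914 mol
Divide by the smallest (0.010970 mol): C 7.001, H 1.000, Cl 1.000, O 3.000

C7HClO3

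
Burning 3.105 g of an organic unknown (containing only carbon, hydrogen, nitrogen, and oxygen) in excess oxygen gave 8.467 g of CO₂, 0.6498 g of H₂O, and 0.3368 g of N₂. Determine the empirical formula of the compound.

C8H3NO

mol C = 8.467 g CO₂ ÷ 44.009 g/mol = 0.19239 mol
mol H = 2 × 0.6498 g H₂O ÷ 18.015 g/mol = 0.072140 mol
mol N = 2 × 0.3368 g N₂ ÷ 28.014 g/mol = 0.024045 mol
mass O = 3.105 − (2.3108 + 0.072717 + 0.33680) = 0.38466 g → mol O = 0.38466 ÷ 15.999 = 0.024043 mol
Divide by the smallest (0.024043 mol): C 8.002, H 3.001, N 1.000, O 1.000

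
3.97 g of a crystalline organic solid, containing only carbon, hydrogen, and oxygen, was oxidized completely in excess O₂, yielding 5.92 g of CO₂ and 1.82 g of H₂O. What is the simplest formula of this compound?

C2H3O2

mol C = 5.92 g CO₂ ÷ 44.009 g/mol = 0.1345 mol
mol H = 2 × 1.82 g H₂O ÷ 18.015 g/mol = 0.2021 mol
mass O = 3.97 − (1.616 + 0.2037) = 2.151 g → mol O = 2.151 ÷ 15.999 = 0.1344 mol
Divide by the smallest (0.1344 mol): C 1.001, H 1.503, O 1.000
Multiplying each by 2 gives whole numbers: C 2.00, H 3.01, O 2.00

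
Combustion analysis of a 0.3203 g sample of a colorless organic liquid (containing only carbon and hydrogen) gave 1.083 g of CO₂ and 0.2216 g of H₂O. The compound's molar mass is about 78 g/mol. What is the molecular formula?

C6H6

mol C = 1.083 g CO₂ ÷ 44.009 g/mol = 0.024609 mol
mol H = 2 × 0.2216 g H₂O ÷ 18.015 g/mol = 0.024602 mol
Divide by the smallest (0.024602 mol): C 1.000, H 1.000
Empirical formula: CH
Empirical-formula mass = 13.02 g/mol; 78 ÷ 13.02 ≈ 6, so the molecular formula is C6H6.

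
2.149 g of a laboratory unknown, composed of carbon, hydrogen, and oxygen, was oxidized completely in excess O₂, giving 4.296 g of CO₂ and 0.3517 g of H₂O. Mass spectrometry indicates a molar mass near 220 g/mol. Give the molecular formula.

mol C = 4.296 g CO₂ ÷ 44.009 g/mol = 0.097616 mol
mol H = 2 × 0.3517 g H₂O ÷ 18.015 g/mol = 0.039045 mol
mass O = 2.149 − (1.1725 + 0.039358) = 0.93717 g → mol O = 0.93717 ÷ 15.999 = 0.058577 mol
Divide by the smallest (0.039045 mol): C 2.500, H 1.000, O 1.500
Multiplying each by 2 gives whole numbers: C 5.00, H 2.00, O 3.00
Empirical formula: C5H2O3
Empirical-formula mass = 110.07 g/mol; 220 ÷ 110.07 ≈ 2, so the molecular formula is C10H4O6.

C10H4O6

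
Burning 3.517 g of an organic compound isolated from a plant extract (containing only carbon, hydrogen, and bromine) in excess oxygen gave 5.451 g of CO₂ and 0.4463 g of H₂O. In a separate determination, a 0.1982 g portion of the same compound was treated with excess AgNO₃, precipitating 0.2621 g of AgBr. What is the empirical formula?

mol C = 5.451 g CO₂ ÷ 44.009 g/mol = 0.12386 mol
mol H = 2 × 0.4463 g H₂O ÷ 18.015 g/mol = 0.049548 mol
From the AgBr data: mol Br per gram of compound = (0.2621 ÷ 187.772) ÷ 0.1982 = 0.0070426 mol/g, so in the 3.517 g combustion sample mol Br = 0.024769 mol
Divide by the smallest (0.024769 mol): C 5.001, H 2.000, Br 1.000

C5H2Br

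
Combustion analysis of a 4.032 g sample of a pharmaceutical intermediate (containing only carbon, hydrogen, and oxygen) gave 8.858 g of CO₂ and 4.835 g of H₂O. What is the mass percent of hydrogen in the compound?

13.42%

mol C = 8.858 g CO₂ ÷ 44.009 g/mol = 0.20128 mol
mol H = 2 × 4.835 g H₂O ÷ 18.015 g/mol = 0.53677 mol
mass O = 4.032 − (2.4175 + 0.54107) = 1.0734 g → mol O = 1.0734 ÷ 15.999 = 0.067091 mol
mass % H = 0.54107 g ÷ 4.032 g × 100%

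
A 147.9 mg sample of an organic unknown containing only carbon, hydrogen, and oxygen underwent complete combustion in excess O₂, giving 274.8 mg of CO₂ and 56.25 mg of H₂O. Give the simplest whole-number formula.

C3H3O2

mol C = 0.2748 g CO₂ ÷ 44.009 g/mol = 0.0062442 mol
mol H = 2 × 0.05625 g H₂O ÷ 18.015 g/mol = 0.0062448 mol
mass O = 0.1479 − (0.074999 + 0.0062948) = 0.066606 g → mol O = 0.066606 ÷ 15.999 = 0.0041632 mol
Divide by the smallest (0.0041632 mol): C 1.500, H 1.500, O 1.000
Multiplying each by 2 gives whole numbers: C 3.00, H 3.00, O 2.00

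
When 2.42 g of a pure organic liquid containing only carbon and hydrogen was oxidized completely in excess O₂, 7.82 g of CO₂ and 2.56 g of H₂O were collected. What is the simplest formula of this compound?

C5H8

mol C = 7.82 g CO₂ ÷ 44.009 g/mol = 0.1777 mol
mol H = 2 × 2.56 g H₂O ÷ 18.015 g/mol = 0.2842 mol
Divide by the smallest (0.1777 mol): C 1.000, H 1.599
Multiplying each by 5 gives whole numbers: C 5.00, H 8.00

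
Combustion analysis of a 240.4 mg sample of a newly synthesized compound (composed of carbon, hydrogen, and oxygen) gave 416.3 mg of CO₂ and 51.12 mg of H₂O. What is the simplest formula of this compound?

C5H3O4

mol C = 0.4163 g CO₂ ÷ 44.009 g/mol = 0.0094594 mol
mol H = 2 × 0.05112 g H₂O ÷ 18.015 g/mol = 0.0056753 mol
mass O = 0.2404 − (0.11362 + 0.0057207) = 0.12106 g → mol O = 0.12106 ÷ 15.999 = 0.0075669 mol
Divide by the smallest (0.0056753 mol): C 1.667, H 1.000, O 1.333
Multiplying each by 3 gives whole numbers: C 5.00, H 3.00, O 4.00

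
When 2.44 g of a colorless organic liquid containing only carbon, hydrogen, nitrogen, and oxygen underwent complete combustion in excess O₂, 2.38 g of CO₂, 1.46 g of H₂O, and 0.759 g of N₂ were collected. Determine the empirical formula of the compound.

CH3NO

mol C = 2.38 g CO₂ ÷ 44.009 g/mol = 0.05408 mol
mol H = 2 × 1.46 g H₂O ÷ 18.015 g/mol = 0.1621 mol
mol N = 2 × 0.759 g N₂ ÷ 28.014 g/mol = 0.05419 mol
mass O = 2.44 − (0.6496 + 0.1634 + 0.7590) = 0.8681 g → mol O = 0.8681 ÷ 15.999 = 0.05426 mol
Divide by the smallest (0.05408 mol): C 1.000, H 2.997, N 1.002, O 1.003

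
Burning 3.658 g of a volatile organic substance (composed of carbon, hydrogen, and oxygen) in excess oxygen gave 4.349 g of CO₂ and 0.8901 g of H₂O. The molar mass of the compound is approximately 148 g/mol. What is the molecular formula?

mol C = 4.349 g CO₂ ÷ 44.009 g/mol = 0.098821 mol
mol H = 2 × 0.8901 g H₂O ÷ 18.015 g/mol = 0.098818 mol
mass O = 3.658 − (1.1869 + 0.099608) = 2.3715 g → mol O = 2.3715 ÷ 15.999 = 0.14823 mol
Divide by the smallest (0.098818 mol): C 1.000, H 1.000, O 1.500
Multiplying each by 2 gives whole numbers: C 2.00, H 2.00, O 3.00
Empirical formula: C2H2O3
Empirical-formula mass = 74.03 g/mol; 148 ÷ 74.03 ≈ 2, so the molecular formula is C4H4O6.

C4H4O6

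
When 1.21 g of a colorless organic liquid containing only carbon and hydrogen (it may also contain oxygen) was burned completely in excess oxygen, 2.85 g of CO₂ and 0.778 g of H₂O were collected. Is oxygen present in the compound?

yes

mol C = 2.85 g CO₂ ÷ 44.009 g/mol = 0.06476 mol
mol H = 2 × 0.778 g H₂O ÷ 18.015 g/mol = 0.08637 mol
C and H account for only 0.8649 g of the 1.21 g sample; the remaining 0.3451 g must be oxygen.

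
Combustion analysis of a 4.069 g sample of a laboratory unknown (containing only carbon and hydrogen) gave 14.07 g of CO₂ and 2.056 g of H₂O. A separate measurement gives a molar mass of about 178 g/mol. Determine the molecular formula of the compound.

mol C = 14.07 g CO₂ ÷ 44.009 g/mol = 0.31971 mol
mol H = 2 × 2.056 g H₂O ÷ 18.015 g/mol = 0.22825 mol
Divide by the smallest (0.22825 mol): C 1.401, H 1.000
Multiplying each by 5 gives whole numbers: C 7.00, H 5.00
Empirical formula: C7H5
Empirical-formula mass = 89.12 g/mol; 178 ÷ 89.12 ≈ 2, so the molecular formula is C14H10.

C14H10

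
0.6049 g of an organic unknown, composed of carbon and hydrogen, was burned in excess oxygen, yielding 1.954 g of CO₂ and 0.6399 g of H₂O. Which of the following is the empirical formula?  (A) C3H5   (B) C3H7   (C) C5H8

(C) C5H8

mol C = 1.954 g CO₂ ÷ 44.009 g/mol = 0.044400 mol
mol H = 2 × 0.6399 g H₂O ÷ 18.015 g/mol = 0.071041 mol
Divide by the smallest (0.044400 mol): C 1.000, H 1.600
Multiplying each by 5 gives whole numbers: C 5.00, H 8.00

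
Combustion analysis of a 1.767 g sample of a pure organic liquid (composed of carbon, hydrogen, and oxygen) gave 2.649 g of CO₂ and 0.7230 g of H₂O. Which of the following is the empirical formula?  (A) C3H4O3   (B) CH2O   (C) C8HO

(A) C3H4O3

mol C = 2.649 g CO₂ ÷ 44.009 g/mol = 0.060192 mol
mol H = 2 × 0.7230 g H₂O ÷ 18.015 g/mol = 0.080266 mol
mass O = 1.767 − (0.72297 + 0.080909) = 0.96312 g → mol O = 0.96312 ÷ 15.999 = 0.060199 mol
Divide by the smallest (0.060192 mol): C 1.000, H 1.334, O 1.000
Multiplying each by 3 gives whole numbers: C 3.00, H 4.00, O 3.00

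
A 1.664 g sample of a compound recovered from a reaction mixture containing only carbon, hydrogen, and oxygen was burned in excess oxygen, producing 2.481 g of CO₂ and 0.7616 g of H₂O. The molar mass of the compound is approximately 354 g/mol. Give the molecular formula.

mol C = 2.481 g CO₂ ÷ 44.009 g/mol = 0.056375 mol
mol H = 2 × 0.7616 g H₂O ÷ 18.015 g/mol = 0.084552 mol
mass O = 1.664 − (0.67712 + 0.085228) = 0.90165 g → mol O = 0.90165 ÷ 15.999 = 0.056357 mol
Divide by the smallest (0.056357 mol): C 1.000, H 1.500, O 1.000
Multiplying each by 2 gives whole numbers: C 2.00, H 3.00, O 2.00
Empirical formula: C2H3O2
Empirical-formula mass = 59.04 g/mol; 354 ÷ 59.04 ≈ 6, so the molecular formula is C12H18O12.

C12H18O12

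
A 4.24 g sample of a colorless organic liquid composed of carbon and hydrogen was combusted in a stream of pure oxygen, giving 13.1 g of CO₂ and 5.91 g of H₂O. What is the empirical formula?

C5H11

mol C = 13.1 g CO₂ ÷ 44.009 g/mol = 0.2977 mol
mol H = 2 × 5.91 g H₂O ÷ 18.015 g/mol = 0.6561 mol
Divide by the smallest (0.2977 mol): C 1.000, H 2.204
Multiplying each by 5 gives whole numbers: C 5.00, H 11.02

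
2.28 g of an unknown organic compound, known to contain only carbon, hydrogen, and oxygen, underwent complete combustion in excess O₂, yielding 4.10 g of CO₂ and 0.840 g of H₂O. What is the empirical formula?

C7H7O5

mol C = 4.10 g CO₂ ÷ 44.009 g/mol = 0.09316 mol
mol H = 2 × 0.840 g H₂O ÷ 18.015 g/mol = 0.09326 mol
mass O = 2.28 − (1.119 + 0.09400) = 1.067 g → mol O = 1.067 ÷ 15.999 = 0.06669 mol
Divide by the smallest (0.06669 mol): C 1.397, H 1.398, O 1.000
Multiplying each by 5 gives whole numbers: C 6.98, H 6.99, O 5.00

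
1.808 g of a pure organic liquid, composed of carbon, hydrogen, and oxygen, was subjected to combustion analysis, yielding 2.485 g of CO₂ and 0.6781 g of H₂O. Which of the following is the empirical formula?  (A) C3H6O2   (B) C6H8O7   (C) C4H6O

mol C = 2.485 g CO₂ ÷ 44.009 g/mol = 0.056466 mol
mol H = 2 × 0.6781 g H₂O ÷ 18.015 g/mol = 0.075282 mol
mass O = 1.808 − (0.67821 + 0.075884) = 1.0539 g → mol O = 1.0539 ÷ 15.999 = 0.065873 mol
Divide by the smallest (0.056466 mol): C 1.000, H 1.333, O 1.167
Multiplying each by 6 gives whole numbers: C 6.00, H 8.00, O 7.00

(B) C6H8O7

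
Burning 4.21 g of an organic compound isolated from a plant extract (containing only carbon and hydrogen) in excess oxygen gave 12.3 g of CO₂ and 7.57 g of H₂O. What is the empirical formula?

CH3

mol C = 12.3 g CO₂ ÷ 44.009 g/mol = 0.2795 mol
mol H = 2 × 7.57 g H₂O ÷ 18.015 g/mol = 0.8404 mol
Divide by the smallest (0.2795 mol): C 1.000, H 3.007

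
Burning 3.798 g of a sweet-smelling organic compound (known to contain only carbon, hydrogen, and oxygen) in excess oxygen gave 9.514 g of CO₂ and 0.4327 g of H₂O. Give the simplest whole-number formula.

C9H2O3

mol C = 9.514 g CO₂ ÷ 44.009 g/mol = 0.21618 mol
mol H = 2 × 0.4327 g H₂O ÷ 18.015 g/mol = 0.048038 mol
mass O = 3.798 − (2.5966 + 0.048422) = 1.1530 g → mol O = 1.1530 ÷ 15.999 = 0.072067 mol
Divide by the smallest (0.048038 mol): C 4.500, H 1.000, O 1.500
Multiplying each by 2 gives whole numbers: C 9.00, H 2.00, O 3.00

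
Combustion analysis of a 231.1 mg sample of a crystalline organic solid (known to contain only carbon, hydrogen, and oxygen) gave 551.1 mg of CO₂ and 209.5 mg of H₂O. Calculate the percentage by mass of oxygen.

24.77%

mol C = 0.5511 g CO₂ ÷ 44.009 g/mol = 0.012522 mol
mol H = 2 × 0.2095 g H₂O ÷ 18.015 g/mol = 0.023258 mol
mass O = 0.2311 − (0.15041 + 0.023444) = 0.057249 g → mol O = 0.057249 ÷ 15.999 = 0.0035783 mol
mass % O = 0.057249 g ÷ 0.2311 g × 100%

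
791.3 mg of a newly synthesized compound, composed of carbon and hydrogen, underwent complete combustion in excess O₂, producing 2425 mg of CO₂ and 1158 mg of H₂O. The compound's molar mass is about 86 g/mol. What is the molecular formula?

C6H14

mol C = 2.425 g CO₂ ÷ 44.009 g/mol = 0.055102 mol
mol H = 2 × 1.158 g H₂O ÷ 18.015 g/mol = 0.12856 mol
Divide by the smallest (0.055102 mol): C 1.000, H 2.333
Multiplying each by 3 gives whole numbers: C 3.00, H 7.00
Empirical formula: C3H7
Empirical-formula mass = 43.09 g/mol; 86 ÷ 43.09 ≈ 2, so the molecular formula is C6H14.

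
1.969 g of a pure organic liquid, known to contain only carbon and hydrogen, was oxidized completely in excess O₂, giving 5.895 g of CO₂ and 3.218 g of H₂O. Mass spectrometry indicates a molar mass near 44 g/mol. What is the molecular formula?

mol C = 5.895 g CO₂ ÷ 44.009 g/mol = 0.13395 mol
mol H = 2 × 3.218 g H₂O ÷ 18.015 g/mol = 0.35726 mol
Divide by the smallest (0.13395 mol): C 1.000, H 2.667
Multiplying each by 3 gives whole numbers: C 3.00, H 8.00
Empirical formula: C3H8
Empirical-formula mass = 44.10 g/mol; 44 ÷ 44.10 ≈ 1, so the molecular formula is C3H8.

C3H8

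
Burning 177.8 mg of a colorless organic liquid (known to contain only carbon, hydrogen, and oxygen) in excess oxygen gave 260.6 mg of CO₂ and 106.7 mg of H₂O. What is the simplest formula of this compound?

CH2O

mol C = 0.2606 g CO₂ ÷ 44.009 g/mol = 0.0059215 mol
mol H = 2 × 0.1067 g H₂O ÷ 18.015 g/mol = 0.011846 mol
mass O = 0.1778 − (0.071123 + 0.011940) = 0.094736 g → mol O = 0.094736 ÷ 15.999 = 0.0059214 mol
Divide by the smallest (0.0059214 mol): C 1.000, H 2.000, O 1.000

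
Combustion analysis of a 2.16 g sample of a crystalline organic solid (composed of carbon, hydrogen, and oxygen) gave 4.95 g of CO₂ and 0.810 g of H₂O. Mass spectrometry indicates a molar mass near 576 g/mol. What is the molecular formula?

mol C = 4.95 g CO₂ ÷ 44.009 g/mol = 0.1125 mol
mol H = 2 × 0.810 g H₂O ÷ 18.015 g/mol = 0.08993 mol
mass O = 2.16 − (1.351 + 0.09064) = 0.7184 g → mol O = 0.7184 ÷ 15.999 = 0.04490 mol
Divide by the smallest (0.04490 mol): C 2.505, H 2.003, O 1.000
Multiplying each by 2 gives whole numbers: C 5.01, H 4.01, O 2.00
Empirical formula: C5H4O2
Empirical-formula mass = 96.08 g/mol; 576 ÷ 96.08 ≈ 6, so the molecular formula is C30H24O12.

C30H24O12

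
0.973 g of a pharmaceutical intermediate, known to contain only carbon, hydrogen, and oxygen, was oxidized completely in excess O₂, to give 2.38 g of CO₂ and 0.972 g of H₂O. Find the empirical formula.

mol C = 2.38 g CO₂ ÷ 44.009 g/mol = 0.05408 mol
mol H = 2 × 0.972 g H₂O ÷ 18.015 g/mol = 0.1079 mol
mass O = 0.973 − (0.6496 + 0.1088) = 0.2147 g → mol O = 0.2147 ÷ 15.999 = 0.01342 mol
Divide by the smallest (0.01342 mol): C 4.030, H 8.042, O 1.000

C4H8O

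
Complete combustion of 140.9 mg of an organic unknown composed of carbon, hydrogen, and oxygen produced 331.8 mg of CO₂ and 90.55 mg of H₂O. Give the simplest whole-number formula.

mol C = 0.3318 g CO₂ ÷ 44.009 g/mol = 0.0075394 mol
mol H = 2 × 0.09055 g H₂O ÷ 18.015 g/mol = 0.010053 mol
mass O = 0.1409 − (0.090555 + 0.010133) = 0.040212 g → mol O = 0.040212 ÷ 15.999 = 0.0025134 mol
Divide by the smallest (0.0025134 mol): C 3.000, H 4.000, O 1.000

C3H4O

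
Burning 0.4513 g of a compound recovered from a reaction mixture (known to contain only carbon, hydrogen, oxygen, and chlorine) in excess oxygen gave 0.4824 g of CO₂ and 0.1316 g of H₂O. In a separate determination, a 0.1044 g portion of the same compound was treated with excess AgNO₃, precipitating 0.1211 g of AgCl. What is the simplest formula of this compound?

mol C = 0.4824 g CO₂ ÷ 44.009 g/mol = 0.010961 mol
mol H = 2 × 0.1316 g H₂O ÷ 18.015 g/mol = 0.014610 mol
From the AgCl data: mol Cl per gram of compound = (0.1211 ÷ 143.318) ÷ 0.1044 = 0.0080936 mol/g, so in the 0.4513 g combustion sample mol Cl = 0.0036527 mol
mass O = 0.4513 − (0.13166 + 0.014727 + 0.12949) = 0.17543 g → mol O = 0.17543 ÷ 15.999 = 0.010965 mol
Divide by the smallest (0.0036527 mol): C 3.001, H 4.000, Cl 1.000, O 3.002

C3H4ClO3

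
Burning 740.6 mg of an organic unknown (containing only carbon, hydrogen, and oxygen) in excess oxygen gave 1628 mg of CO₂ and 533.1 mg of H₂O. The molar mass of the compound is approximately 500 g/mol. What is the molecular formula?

mol C = 1.628 g CO₂ ÷ 44.009 g/mol = 0.036992 mol
mol H = 2 × 0.5331 g H₂O ÷ 18.015 g/mol = 0.059184 mol
mass O = 0.7406 − (0.44432 + 0.059657) = 0.23663 g → mol O = 0.23663 ÷ 15.999 = 0.014790 mol
Divide by the smallest (0.014790 mol): C 2.501, H 4.002, O 1.000
Multiplying each by 2 gives whole numbers: C 5.00, H 8.00, O 2.00
Empirical formula: C5H8O2
Empirical-formula mass = 100.12 g/mol; 500 ÷ 100.12 ≈ 5, so the molecular formula is C25H40O10.

C25H40O10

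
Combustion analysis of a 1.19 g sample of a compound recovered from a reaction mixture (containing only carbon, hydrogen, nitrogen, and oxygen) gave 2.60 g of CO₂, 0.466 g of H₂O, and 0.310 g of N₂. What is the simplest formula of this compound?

mol C = 2.60 g CO₂ ÷ 44.009 g/mol = 0.05908 mol
mol H = 2 × 0.466 g H₂O ÷ 18.015 g/mol = 0.05173 mol
mol N = 2 × 0.310 g N₂ ÷ 28.014 g/mol = 0.02213 mol
mass O = 1.19 − (0.7096 + 0.05215 + 0.3100) = 0.1183 g → mol O = 0.1183 ÷ 15.999 = 0.007391 mol
Divide by the smallest (0.007391 mol): C 7.993, H 6.999, N 2.994, O 1.000

C8H7N3O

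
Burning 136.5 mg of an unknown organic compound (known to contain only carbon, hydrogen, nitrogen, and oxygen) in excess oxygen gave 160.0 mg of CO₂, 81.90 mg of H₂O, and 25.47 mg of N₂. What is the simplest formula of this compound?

C2H5NO2

mol C = 0.1600 g CO₂ ÷ 44.009 g/mol = 0.0036356 mol
mol H = 2 × 0.08190 g H₂O ÷ 18.015 g/mol = 0.0090924 mol
mol N = 2 × 0.02547 g N₂ ÷ 28.014 g/mol = 0.0018184 mol
mass O = 0.1365 − (0.043667 + 0.0091652 + 0.025470) = 0.058197 g → mol O = 0.058197 ÷ 15.999 = 0.0036376 mol
Divide by the smallest (0.0018184 mol): C 1.999, H 5.000, N 1.000, O 2.000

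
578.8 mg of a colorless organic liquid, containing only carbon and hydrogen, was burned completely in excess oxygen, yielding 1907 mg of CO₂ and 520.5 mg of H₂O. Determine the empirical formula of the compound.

mol C = 1.907 g CO₂ ÷ 44.009 g/mol = 0.043332 mol
mol H = 2 × 0.5205 g H₂O ÷ 18.015 g/mol = 0.057785 mol
Divide by the smallest (0.043332 mol): C 1.000, H 1.334
Multiplying each by 3 gives whole numbers: C 3.00, H 4.00

C3H4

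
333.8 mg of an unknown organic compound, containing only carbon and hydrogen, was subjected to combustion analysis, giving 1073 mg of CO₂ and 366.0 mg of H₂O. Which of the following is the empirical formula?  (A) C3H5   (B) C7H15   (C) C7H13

mol C = 1.073 g CO₂ ÷ 44.009 g/mol = 0.024381 mol
mol H = 2 × 0.3660 g H₂O ÷ 18.015 g/mol = 0.040633 mol
Divide by the smallest (0.024381 mol): C 1.000, H 1.667
Multiplying each by 3 gives whole numbers: C 3.00, H 5.00

(A) C3H5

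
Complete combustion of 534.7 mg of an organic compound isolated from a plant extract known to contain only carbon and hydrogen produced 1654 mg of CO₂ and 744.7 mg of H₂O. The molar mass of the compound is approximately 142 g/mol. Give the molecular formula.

mol C = 1.654 g CO₂ ÷ 44.009 g/mol = 0.037583 mol
mol H = 2 × 0.7447 g H₂O ÷ 18.015 g/mol = 0.082676 mol
Divide by the smallest (0.037583 mol): C 1.000, H 2.200
Multiplying each by 5 gives whole numbers: C 5.00, H 11.00
Empirical formula: C5H11
Empirical-formula mass = 71.14 g/mol; 142 ÷ 71.14 ≈ 2, so the molecular formula is C10H22.

C10H22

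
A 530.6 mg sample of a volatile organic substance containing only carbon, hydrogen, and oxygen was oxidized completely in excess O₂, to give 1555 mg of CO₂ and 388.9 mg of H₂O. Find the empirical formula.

C9H11O

mol C = 1.555 g CO₂ ÷ 44.009 g/mol = 0.035334 mol
mol H = 2 × 0.3889 g H₂O ÷ 18.015 g/mol = 0.043175 mol
mass O = 0.5306 − (0.42439 + 0.043521) = 0.062687 g → mol O = 0.062687 ÷ 15.999 = 0.0039182 mol
Divide by the smallest (0.0039182 mol): C 9.018, H 11.019, O 1.000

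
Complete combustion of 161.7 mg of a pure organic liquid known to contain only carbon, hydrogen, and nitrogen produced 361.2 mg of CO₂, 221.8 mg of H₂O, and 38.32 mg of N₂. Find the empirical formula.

mol C = 0.3612 g CO₂ ÷ 44.009 g/mol = 0.0082074 mol
mol H = 2 × 0.2218 g H₂O ÷ 18.015 g/mol = 0.024624 mol
mol N = 2 × 0.03832 g N₂ ÷ 28.014 g/mol = 0.0027358 mol
Divide by the smallest (0.0027358 mol): C 3.000, H 9.001, N 1.000

C3H9N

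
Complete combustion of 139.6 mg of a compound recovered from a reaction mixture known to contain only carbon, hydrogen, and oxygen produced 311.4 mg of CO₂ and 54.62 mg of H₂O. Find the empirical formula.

mol C = 0.3114 g CO₂ ÷ 44.009 g/mol = 0.0070758 mol
mol H = 2 × 0.05462 g H₂O ÷ 18.015 g/mol = 0.0060638 mol
mass O = 0.1396 − (0.084988 + 0.0061123) = 0.048500 g → mol O = 0.048500 ÷ 15.999 = 0.0030314 mol
Divide by the smallest (0.0030314 mol): C 2.334, H 2.000, O 1.000
Multiplying each by 3 gives whole numbers: C 7.00, H 6.00, O 3.00

C7H6O3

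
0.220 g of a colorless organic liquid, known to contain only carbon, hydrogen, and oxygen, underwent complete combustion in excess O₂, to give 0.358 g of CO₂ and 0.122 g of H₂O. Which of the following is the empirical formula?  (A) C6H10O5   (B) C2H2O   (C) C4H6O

(A) C6H10O5

mol C = 0.358 g CO₂ ÷ 44.009 g/mol = 0.008135 mol
mol H = 2 × 0.122 g H₂O ÷ 18.015 g/mol = 0.01354 mol
mass O = 0.220 − (0.09771 + 0.01365) = 0.1086 g → mol O = 0.1086 ÷ 15.999 = 0.006791 mol
Divide by the smallest (0.006791 mol): C 1.198, H 1.995, O 1.000
Multiplying each by 5 gives whole numbers: C 5.99, H 9.97, O 5.00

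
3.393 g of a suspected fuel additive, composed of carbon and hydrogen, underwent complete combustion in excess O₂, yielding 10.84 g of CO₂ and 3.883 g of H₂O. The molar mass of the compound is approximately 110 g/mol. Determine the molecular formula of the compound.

mol C = 10.84 g CO₂ ÷ 44.009 g/mol = 0.24631 mol
mol H = 2 × 3.883 g H₂O ÷ 18.015 g/mol = 0.43109 mol
Divide by the smallest (0.24631 mol): C 1.000, H 1.750
Multiplying each by 4 gives whole numbers: C 4.00, H 7.00
Empirical formula: C4H7
Empirical-formula mass = 55.10 g/mol; 110 ÷ 55.10 ≈ 2, so the molecular formula is C8H14.

C8H14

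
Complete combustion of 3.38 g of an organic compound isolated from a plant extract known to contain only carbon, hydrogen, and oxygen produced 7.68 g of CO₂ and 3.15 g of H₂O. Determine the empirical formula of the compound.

C3H6O

mol C = 7.68 g CO₂ ÷ 44.009 g/mol = 0.1745 mol
mol H = 2 × 3.15 g H₂O ÷ 18.015 g/mol = 0.3497 mol
mass O = 3.38 − (2.096 + 0.3525) = 0.9315 g → mol O = 0.9315 ÷ 15.999 = 0.05822 mol
Divide by the smallest (0.05822 mol): C 2.997, H 6.007, O 1.000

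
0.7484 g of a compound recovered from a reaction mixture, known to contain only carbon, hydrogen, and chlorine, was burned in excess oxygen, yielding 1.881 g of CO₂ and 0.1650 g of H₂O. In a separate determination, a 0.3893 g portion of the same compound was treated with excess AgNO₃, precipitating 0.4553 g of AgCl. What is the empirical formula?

mol C = 1.881 g CO₂ ÷ 44.009 g/mol = 0.042741 mol
mol H = 2 × 0.1650 g H₂O ÷ 18.015 g/mol = 0.018318 mol
From the AgCl data: mol Cl per gram of compound = (0.4553 ÷ 143.318) ÷ 0.3893 = 0.0081604 mol/g, so in the 0.7484 g combustion sample mol Cl = 0.0061073 mol
Divide by the smallest (0.0061073 mol): C 6.998, H 2.999, Cl 1.000

C7H3Cl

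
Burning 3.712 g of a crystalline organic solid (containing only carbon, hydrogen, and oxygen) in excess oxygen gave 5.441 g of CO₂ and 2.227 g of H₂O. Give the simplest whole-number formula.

mol C = 5.441 g CO₂ ÷ 44.009 g/mol = 0.12363 mol
mol H = 2 × 2.227 g H₂O ÷ 18.015 g/mol = 0.24724 mol
mass O = 3.712 − (1.4850 + 0.24922) = 1.9778 g → mol O = 1.9778 ÷ 15.999 = 0.12362 mol
Divide by the smallest (0.12362 mol): C 1.000, H 2.000, O 1.000

CH2O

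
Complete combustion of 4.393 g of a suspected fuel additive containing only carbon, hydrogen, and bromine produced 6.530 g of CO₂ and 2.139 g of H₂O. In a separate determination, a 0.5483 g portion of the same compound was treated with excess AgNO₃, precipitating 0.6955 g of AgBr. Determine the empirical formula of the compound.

C5H8Br

mol C = 6.530 g CO₂ ÷ 44.009 g/mol = 0.14838 mol
mol H = 2 × 2.139 g H₂O ÷ 18.015 g/mol = 0.23747 mol
From the AgBr data: mol Br per gram of compound = (0.6955 ÷ 187.772) ÷ 0.5483 = 0.0067554 mol/g, so in the 4.393 g combustion sample mol Br = 0.029676 mol
Divide by the smallest (0.029676 mol): C 5.000, H 8.002, Br 1.000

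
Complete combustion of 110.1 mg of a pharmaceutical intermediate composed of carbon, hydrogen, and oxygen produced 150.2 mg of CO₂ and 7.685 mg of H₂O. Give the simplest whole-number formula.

mol C = 0.1502 g CO₂ ÷ 44.009 g/mol = 0.0034129 mol
mol H = 2 × 0.007685 g H₂O ÷ 18.015 g/mol = 0.00085318 mol
mass O = 0.1101 − (0.040993 + 0.00086000) = 0.068247 g → mol O = 0.068247 ÷ 15.999 = 0.0042657 mol
Divide by the smallest (0.00085318 mol): C 4.000, H 1.000, O 5.000

C4HO5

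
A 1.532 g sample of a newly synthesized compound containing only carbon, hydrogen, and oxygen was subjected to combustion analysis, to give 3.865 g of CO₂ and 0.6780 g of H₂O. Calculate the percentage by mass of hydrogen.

4.95%

mol C = 3.865 g CO₂ ÷ 44.009 g/mol = 0.087823 mol
mol H = 2 × 0.6780 g H₂O ÷ 18.015 g/mol = 0.075271 mol
mass O = 1.532 − (1.0548 + 0.075873) = 0.40129 g → mol O = 0.40129 ÷ 15.999 = 0.025082 mol
mass % H = 0.075873 g ÷ 1.532 g × 100%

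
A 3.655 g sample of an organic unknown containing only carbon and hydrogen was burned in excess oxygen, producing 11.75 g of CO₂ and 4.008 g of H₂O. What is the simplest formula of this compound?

C3H5

mol C = 11.75 g CO₂ ÷ 44.009 g/mol = 0.26699 mol
mol H = 2 × 4.008 g H₂O ÷ 18.015 g/mol = 0.44496 mol
Divide by the smallest (0.26699 mol): C 1.000, H 1.667
Multiplying each by 3 gives whole numbers: C 3.00, H 5.00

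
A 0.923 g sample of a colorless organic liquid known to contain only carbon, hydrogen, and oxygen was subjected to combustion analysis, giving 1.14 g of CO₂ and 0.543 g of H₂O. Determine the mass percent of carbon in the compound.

33.7%

mol C = 1.14 g CO₂ ÷ 44.009 g/mol = 0.02590 mol
mol H = 2 × 0.543 g H₂O ÷ 18.015 g/mol = 0.06028 mol
mass O = 0.923 − (0.3111 + 0.06077) = 0.5511 g → mol O = 0.5511 ÷ 15.999 = 0.03445 mol
mass % C = 0.3111 g ÷ 0.923 g × 100%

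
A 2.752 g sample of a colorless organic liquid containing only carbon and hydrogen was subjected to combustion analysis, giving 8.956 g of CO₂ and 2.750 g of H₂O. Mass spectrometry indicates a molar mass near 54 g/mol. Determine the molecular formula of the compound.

mol C = 8.956 g CO₂ ÷ 44.009 g/mol = 0.20350 mol
mol H = 2 × 2.750 g H₂O ÷ 18.015 g/mol = 0.30530 mol
Divide by the smallest (0.20350 mol): C 1.000, H 1.500
Multiplying each by 2 gives whole numbers: C 2.00, H 3.00
Empirical formula: C2H3
Empirical-formula mass = 27.05 g/mol; 54 ÷ 27.05 ≈ 2, so the molecular formula is C4H6.

C4H6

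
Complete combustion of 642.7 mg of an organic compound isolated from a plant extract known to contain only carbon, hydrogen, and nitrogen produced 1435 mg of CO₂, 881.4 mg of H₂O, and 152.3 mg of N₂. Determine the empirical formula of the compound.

C3H9N

mol C = 1.435 g CO₂ ÷ 44.009 g/mol = 0.032607 mol
mol H = 2 × 0.8814 g H₂O ÷ 18.015 g/mol = 0.097852 mol
mol N = 2 × 0.1523 g N₂ ÷ 28.014 g/mol = 0.010873 mol
Divide by the smallest (0.010873 mol): C 2.999, H 8.999, N 1.000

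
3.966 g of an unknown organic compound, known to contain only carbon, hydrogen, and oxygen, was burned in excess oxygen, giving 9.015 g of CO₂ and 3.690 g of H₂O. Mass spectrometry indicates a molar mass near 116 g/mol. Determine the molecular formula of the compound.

C6H12O2

mol C = 9.015 g CO₂ ÷ 44.009 g/mol = 0.20484 mol
mol H = 2 × 3.690 g H₂O ÷ 18.015 g/mol = 0.40966 mol
mass O = 3.966 − (2.4604 + 0.41294) = 1.0927 g → mol O = 1.0927 ÷ 15.999 = 0.068297 mol
Divide by the smallest (0.068297 mol): C 2.999, H 5.998, O 1.000
Empirical formula: C3H6O
Empirical-formula mass = 58.08 g/mol; 116 ÷ 58.08 ≈ 2, so the molecular formula is C6H12O2.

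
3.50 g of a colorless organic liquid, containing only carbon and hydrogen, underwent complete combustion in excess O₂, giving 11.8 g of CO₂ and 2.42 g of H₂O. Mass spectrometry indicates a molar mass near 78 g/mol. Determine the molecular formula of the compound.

mol C = 11.8 g CO₂ ÷ 44.009 g/mol = 0.2681 mol
mol H = 2 × 2.42 g H₂O ÷ 18.015 g/mol = 0.2687 mol
Divide by the smallest (0.2681 mol): C 1.000, H 1.002
Empirical formula: CH
Empirical-formula mass = 13.02 g/mol; 78 ÷ 13.02 ≈ 6, so the molecular formula is C6H6.

C6H6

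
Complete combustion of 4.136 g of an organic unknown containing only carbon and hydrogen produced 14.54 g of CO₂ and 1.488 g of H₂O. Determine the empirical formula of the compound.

C2H

mol C = 14.54 g CO₂ ÷ 44.009 g/mol = 0.33039 mol
mol H = 2 × 1.488 g H₂O ÷ 18.015 g/mol = 0.16520 mol
Divide by the smallest (0.16520 mol): C 2.000, H 1.000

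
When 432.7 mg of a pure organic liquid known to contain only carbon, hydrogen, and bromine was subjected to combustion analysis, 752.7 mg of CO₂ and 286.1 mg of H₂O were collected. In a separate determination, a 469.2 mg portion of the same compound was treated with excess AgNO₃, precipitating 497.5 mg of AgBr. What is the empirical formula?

mol C = 0.7527 g CO₂ ÷ 44.009 g/mol = 0.017103 mol
mol H = 2 × 0.2861 g H₂O ÷ 18.015 g/mol = 0.031762 mol
From the AgBr data: mol Br per gram of compound = (0.4975 ÷ 187.772) ÷ 0.4692 = 0.0056468 mol/g, so in the 0.4327 g combustion sample mol Br = 0.0024434 mol
Divide by the smallest (0.0024434 mol): C 7.000, H 12.999, Br 1.000

C7H13Br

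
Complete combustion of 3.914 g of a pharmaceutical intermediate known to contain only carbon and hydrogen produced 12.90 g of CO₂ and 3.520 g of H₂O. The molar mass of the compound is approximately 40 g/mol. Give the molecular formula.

C3H4

mol C = 12.90 g CO₂ ÷ 44.009 g/mol = 0.29312 mol
mol H = 2 × 3.520 g H₂O ÷ 18.015 g/mol = 0.39079 mol
Divide by the smallest (0.29312 mol): C 1.000, H 1.333
Multiplying each by 3 gives whole numbers: C 3.00, H 4.00
Empirical formula: C3H4
Empirical-formula mass = 40.06 g/mol; 40 ÷ 40.06 ≈ 1, so the molecular formula is C3H4.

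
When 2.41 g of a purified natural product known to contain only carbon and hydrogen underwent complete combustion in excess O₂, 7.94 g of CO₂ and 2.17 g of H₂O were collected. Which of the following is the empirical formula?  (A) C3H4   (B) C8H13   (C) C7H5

(A) C3H4

mol C = 7.94 g CO₂ ÷ 44.009 g/mol = 0.1804 mol
mol H = 2 × 2.17 g H₂O ÷ 18.015 g/mol = 0.2409 mol
Divide by the smallest (0.1804 mol): C 1.000, H 1.335
Multiplying each by 3 gives whole numbers: C 3.00, H 4.01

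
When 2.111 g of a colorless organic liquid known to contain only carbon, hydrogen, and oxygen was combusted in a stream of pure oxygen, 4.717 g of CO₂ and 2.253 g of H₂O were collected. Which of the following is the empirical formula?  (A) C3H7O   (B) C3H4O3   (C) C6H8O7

(A) C3H7O

mol C = 4.717 g CO₂ ÷ 44.009 g/mol = 0.10718 mol
mol H = 2 × 2.253 g H₂O ÷ 18.015 g/mol = 0.25012 mol
mass O = 2.111 − (1.2874 + 0.25213) = 0.57150 g → mol O = 0.57150 ÷ 15.999 = 0.035721 mol
Divide by the smallest (0.035721 mol): C 3.001, H 7.002, O 1.000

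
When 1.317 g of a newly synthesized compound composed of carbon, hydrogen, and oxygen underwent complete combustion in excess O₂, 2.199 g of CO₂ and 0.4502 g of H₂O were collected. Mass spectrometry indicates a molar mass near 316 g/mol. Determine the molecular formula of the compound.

C12H12O10

mol C = 2.199 g CO₂ ÷ 44.009 g/mol = 0.049967 mol
mol H = 2 × 0.4502 g H₂O ÷ 18.015 g/mol = 0.049981 mol
mass O = 1.317 − (0.60015 + 0.050380) = 0.66647 g → mol O = 0.66647 ÷ 15.999 = 0.041657 mol
Divide by the smallest (0.041657 mol): C 1.199, H 1.200, O 1.000
Multiplying each by 5 gives whole numbers: C 6.00, H 6.00, O 5.00
Empirical formula: C6H6O5
Empirical-formula mass = 158.11 g/mol; 316 ÷ 158.11 ≈ 2, so the molecular formula is C12H12O10.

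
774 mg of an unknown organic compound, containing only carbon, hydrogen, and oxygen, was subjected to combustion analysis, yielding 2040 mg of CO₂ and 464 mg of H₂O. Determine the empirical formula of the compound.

mol C = 2.04 g CO₂ ÷ 44.009 g/mol = 0.04635 mol
mol H = 2 × 0.464 g H₂O ÷ 18.015 g/mol = 0.05151 mol
mass O = 0.774 − (0.5568 + 0.05192) = 0.1653 g → mol O = 0.1653 ÷ 15.999 = 0.01033 mol
Divide by the smallest (0.01033 mol): C 4.486, H 4.985, O 1.000
Multiplying each by 2 gives whole numbers: C 8.97, H 9.97, O 2.00

C9H10O2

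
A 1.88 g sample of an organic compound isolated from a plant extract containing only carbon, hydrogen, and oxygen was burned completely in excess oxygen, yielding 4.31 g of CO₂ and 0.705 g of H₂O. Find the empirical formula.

C5H4O2

mol C = 4.31 g CO₂ ÷ 44.009 g/mol = 0.09793 mol
mol H = 2 × 0.705 g H₂O ÷ 18.015 g/mol = 0.07827 mol
mass O = 1.88 − (1.176 + 0.07889) = 0.6248 g → mol O = 0.6248 ÷ 15.999 = 0.03905 mol
Divide by the smallest (0.03905 mol): C 2.508, H 2.004, O 1.000
Multiplying each by 2 gives whole numbers: C 5.02, H 4.01, O 2.00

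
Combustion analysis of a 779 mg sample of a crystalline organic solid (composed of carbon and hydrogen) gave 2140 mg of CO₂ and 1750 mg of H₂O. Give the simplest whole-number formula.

mol C = 2.14 g CO₂ ÷ 44.009 g/mol = 0.04863 mol
mol H = 2 × 1.75 g H₂O ÷ 18.015 g/mol = 0.1943 mol
Divide by the smallest (0.04863 mol): C 1.000, H 3.995

CH4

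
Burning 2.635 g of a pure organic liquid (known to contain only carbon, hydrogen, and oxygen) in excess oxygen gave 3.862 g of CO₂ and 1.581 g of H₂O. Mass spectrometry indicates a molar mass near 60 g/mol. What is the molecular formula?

mol C = 3.862 g CO₂ ÷ 44.009 g/mol = 0.087755 mol
mol H = 2 × 1.581 g H₂O ÷ 18.015 g/mol = 0.17552 mol
mass O = 2.635 − (1.0540 + 0.17692) = 1.4041 g → mol O = 1.4041 ÷ 15.999 = 0.087759 mol
Divide by the smallest (0.087755 mol): C 1.000, H 2.000, O 1.000
Empirical formula: CH2O
Empirical-formula mass = 30.03 g/mol; 60 ÷ 30.03 ≈ 2, so the molecular formula is C2H4O2.

C2H4O2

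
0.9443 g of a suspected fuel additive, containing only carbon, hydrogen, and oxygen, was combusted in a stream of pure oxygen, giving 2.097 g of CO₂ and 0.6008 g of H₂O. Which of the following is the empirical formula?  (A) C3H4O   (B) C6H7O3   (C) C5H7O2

(C) C5H7O2

mol C = 2.097 g CO₂ ÷ 44.009 g/mol = 0.047649 mol
mol H = 2 × 0.6008 g H₂O ÷ 18.015 g/mol = 0.066700 mol
mass O = 0.9443 − (0.57232 + 0.067234) = 0.30475 g → mol O = 0.30475 ÷ 15.999 = 0.019048 mol
Divide by the smallest (0.019048 mol): C 2.502, H 3.502, O 1.000
Multiplying each by 2 gives whole numbers: C 5.00, H 7.00, O 2.00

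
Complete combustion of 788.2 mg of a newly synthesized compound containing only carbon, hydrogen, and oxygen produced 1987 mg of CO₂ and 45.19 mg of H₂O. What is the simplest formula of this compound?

C9HO3

mol C = 1.987 g CO₂ ÷ 44.009 g/mol = 0.045150 mol
mol H = 2 × 0.04519 g H₂O ÷ 18.015 g/mol = 0.0050169 mol
mass O = 0.7882 − (0.54229 + 0.0050571) = 0.24085 g → mol O = 0.24085 ÷ 15.999 = 0.015054 mol
Divide by the smallest (0.0050169 mol): C 8.999, H 1.000, O 3.001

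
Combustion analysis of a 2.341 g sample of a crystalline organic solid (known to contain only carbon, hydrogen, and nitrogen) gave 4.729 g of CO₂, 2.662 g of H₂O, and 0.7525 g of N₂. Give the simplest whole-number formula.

C4H11N2

mol C = 4.729 g CO₂ ÷ 44.009 g/mol = 0.10746 mol
mol H = 2 × 2.662 g H₂O ÷ 18.015 g/mol = 0.29553 mol
mol N = 2 × 0.7525 g N₂ ÷ 28.014 g/mol = 0.053723 mol
Divide by the smallest (0.053723 mol): C 2.000, H 5.501, N 1.000
Multiplying each by 2 gives whole numbers: C 4.00, H 11.00, N 2.00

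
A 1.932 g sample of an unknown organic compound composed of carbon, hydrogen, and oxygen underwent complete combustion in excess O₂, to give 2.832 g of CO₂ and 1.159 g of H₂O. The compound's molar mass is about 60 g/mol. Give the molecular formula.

mol C = 2.832 g CO₂ ÷ 44.009 g/mol = 0.064350 mol
mol H = 2 × 1.159 g H₂O ÷ 18.015 g/mol = 0.12867 mol
mass O = 1.932 − (0.77291 + 0.12970) = 1.0294 g → mol O = 1.0294 ÷ 15.999 = 0.064341 mol
Divide by the smallest (0.064341 mol): C 1.000, H 2.000, O 1.000
Empirical formula: CH2O
Empirical-formula mass = 30.03 g/mol; 60 ÷ 30.03 ≈ 2, so the molecular formula is C2H4O2.

C2H4O2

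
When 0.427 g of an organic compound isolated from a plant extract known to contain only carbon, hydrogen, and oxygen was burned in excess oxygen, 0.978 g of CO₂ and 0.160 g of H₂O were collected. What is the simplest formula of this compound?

C5H4O2

mol C = 0.978 g CO₂ ÷ 44.009 g/mol = 0.02222 mol
mol H = 2 × 0.160 g H₂O ÷ 18.015 g/mol = 0.01776 mol
mass O = 0.427 − (0.2669 + 0.01791) = 0.1422 g → mol O = 0.1422 ÷ 15.999 = 0.008887 mol
Divide by the smallest (0.008887 mol): C 2.501, H 1.999, O 1.000
Multiplying each by 2 gives whole numbers: C 5.00, H 4.00, O 2.00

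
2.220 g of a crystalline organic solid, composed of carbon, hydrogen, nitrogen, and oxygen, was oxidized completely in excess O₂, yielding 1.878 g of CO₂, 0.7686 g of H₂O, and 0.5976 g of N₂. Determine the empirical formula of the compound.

C2H4N2O3

mol C = 1.878 g CO₂ ÷ 44.009 g/mol = 0.042673 mol
mol H = 2 × 0.7686 g H₂O ÷ 18.015 g/mol = 0.085329 mol
mol N = 2 × 0.5976 g N₂ ÷ 28.014 g/mol = 0.042664 mol
mass O = 2.220 − (0.51255 + 0.086012 + 0.59760) = 1.0238 g → mol O = 1.0238 ÷ 15.999 = 0.063994 mol
Divide by the smallest (0.042664 mol): C 1.000, H 2.000, N 1.000, O 1.500
Multiplying each by 2 gives whole numbers: C 2.00, H 4.00, N 2.00, O 3.00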